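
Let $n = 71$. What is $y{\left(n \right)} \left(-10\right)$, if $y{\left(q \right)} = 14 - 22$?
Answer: $80$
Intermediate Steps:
$y{\left(q \right)} = -8$ ($y{\left(q \right)} = 14 - 22 = -8$)
$y{\left(n \right)} \left(-10\right) = \left(-8\right) \left(-10\right) = 80$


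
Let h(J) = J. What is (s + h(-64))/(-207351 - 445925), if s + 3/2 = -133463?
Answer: 267057/1306552 ≈ 0.20440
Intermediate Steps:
s = -266929/2 (s = -3/2 - 133463 = -266929/2 ≈ -1.3346e+5)
(s + h(-64))/(-207351 - 445925) = (-266929/2 - 64)/(-207351 - 445925) = -267057/2/(-653276) = -267057/2*(-1/653276) = 267057/1306552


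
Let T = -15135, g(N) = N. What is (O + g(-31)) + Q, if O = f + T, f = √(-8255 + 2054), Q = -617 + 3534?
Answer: -12249 + 3*I*√689 ≈ -12249.0 + 78.746*I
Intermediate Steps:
Q = 2917
f = 3*I*√689 (f = √(-6201) = 3*I*√689 ≈ 78.746*I)
O = -15135 + 3*I*√689 (O = 3*I*√689 - 15135 = -15135 + 3*I*√689 ≈ -15135.0 + 78.746*I)
(O + g(-31)) + Q = ((-15135 + 3*I*√689) - 31) + 2917 = (-15166 + 3*I*√689) + 2917 = -12249 + 3*I*√689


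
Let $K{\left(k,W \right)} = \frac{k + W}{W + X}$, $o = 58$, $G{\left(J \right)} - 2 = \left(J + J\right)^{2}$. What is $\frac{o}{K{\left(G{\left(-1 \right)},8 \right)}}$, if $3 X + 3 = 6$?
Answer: $\frac{261}{7} \approx 37.286$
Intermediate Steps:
$X = 1$ ($X = -1 + \frac{1}{3} \cdot 6 = -1 + 2 = 1$)
$G{\left(J \right)} = 2 + 4 J^{2}$ ($G{\left(J \right)} = 2 + \left(J + J\right)^{2} = 2 + \left(2 J\right)^{2} = 2 + 4 J^{2}$)
$K{\left(k,W \right)} = \frac{W + k}{1 + W}$ ($K{\left(k,W \right)} = \frac{k + W}{W + 1} = \frac{W + k}{1 + W}$)
$\frac{o}{K{\left(G{\left(-1 \right)},8 \right)}} = \frac{1}{\frac{1}{1 + 8} \left(8 + \left(2 + 4 \left(-1\right)^{2}\right)\right)} 58 = \frac{1}{\frac{1}{9} \left(8 + \left(2 + 4 \cdot 1\right)\right)} 58 = \frac{1}{\frac{1}{9} \left(8 + \left(2 + 4\right)\right)} 58 = \frac{1}{\frac{1}{9} \left(8 + 6\right)} 58 = \frac{1}{\frac{1}{9} \cdot 14} \cdot 58 = \frac{1}{\frac{14}{9}} \cdot 58 = \frac{9}{14} \cdot 58 = \frac{261}{7}$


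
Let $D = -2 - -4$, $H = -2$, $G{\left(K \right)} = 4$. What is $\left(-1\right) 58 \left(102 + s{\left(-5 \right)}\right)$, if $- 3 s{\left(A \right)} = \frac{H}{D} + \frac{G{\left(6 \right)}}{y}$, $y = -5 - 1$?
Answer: $- \frac{53534}{9} \approx -5948.2$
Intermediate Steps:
$D = 2$ ($D = -2 + 4 = 2$)
$y = -6$ ($y = -5 - 1 = -6$)
$s{\left(A \right)} = \frac{5}{9}$ ($s{\left(A \right)} = - \frac{- \frac{2}{2} + \frac{4}{-6}}{3} = - \frac{\left(-2\right) \frac{1}{2} + 4 \left(- \frac{1}{6}\right)}{3} = - \frac{-1 - \frac{2}{3}}{3} = \left(- \frac{1}{3}\right) \left(- \frac{5}{3}\right) = \frac{5}{9}$)
$\left(-1\right) 58 \left(102 + s{\left(-5 \right)}\right) = \left(-1\right) 58 \left(102 + \frac{5}{9}\right) = \left(-58\right) \frac{923}{9} = - \frac{53534}{9}$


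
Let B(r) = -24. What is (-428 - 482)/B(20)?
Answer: 455/12 ≈ 37.917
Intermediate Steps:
(-428 - 482)/B(20) = (-428 - 482)/(-24) = -910*(-1/24) = 455/12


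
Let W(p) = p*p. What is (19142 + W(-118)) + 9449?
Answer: 42515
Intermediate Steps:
W(p) = p²
(19142 + W(-118)) + 9449 = (19142 + (-118)²) + 9449 = (19142 + 13924) + 9449 = 33066 + 9449 = 42515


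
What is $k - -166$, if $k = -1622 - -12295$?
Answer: $10839$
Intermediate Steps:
$k = 10673$ ($k = -1622 + 12295 = 10673$)
$k - -166 = 10673 - -166 = 10673 + \left(-3215 + 3381\right) = 10673 + 166 = 10839$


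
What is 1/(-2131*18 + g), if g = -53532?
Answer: -1/91890 ≈ -1.0883e-5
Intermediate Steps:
1/(-2131*18 + g) = 1/(-2131*18 - 53532) = 1/(-38358 - 53532) = 1/(-91890) = -1/91890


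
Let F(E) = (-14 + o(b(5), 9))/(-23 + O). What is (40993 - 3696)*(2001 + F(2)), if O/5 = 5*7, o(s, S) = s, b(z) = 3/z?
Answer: 2985120359/40 ≈ 7.4628e+7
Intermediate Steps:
O = 175 (O = 5*(5*7) = 5*35 = 175)
F(E) = -67/760 (F(E) = (-14 + 3/5)/(-23 + 175) = (-14 + 3*(⅕))/152 = (-14 + ⅗)*(1/152) = -67/5*1/152 = -67/760)
(40993 - 3696)*(2001 + F(2)) = (40993 - 3696)*(2001 - 67/760) = 37297*(1520693/760) = 2985120359/40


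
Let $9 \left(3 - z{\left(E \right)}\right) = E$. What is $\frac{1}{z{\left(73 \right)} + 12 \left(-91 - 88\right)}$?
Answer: $- \frac{9}{19378} \approx -0.00046444$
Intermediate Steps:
$z{\left(E \right)} = 3 - \frac{E}{9}$
$\frac{1}{z{\left(73 \right)} + 12 \left(-91 - 88\right)} = \frac{1}{\left(3 - \frac{73}{9}\right) + 12 \left(-91 - 88\right)} = \frac{1}{\left(3 - \frac{73}{9}\right) + 12 \left(-179\right)} = \frac{1}{- \frac{46}{9} - 2148} = \frac{1}{- \frac{19378}{9}} = - \frac{9}{19378}$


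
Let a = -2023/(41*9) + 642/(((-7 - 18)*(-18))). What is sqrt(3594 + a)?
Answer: 2*sqrt(339451669)/615 ≈ 59.916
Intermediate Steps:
a = -37414/9225 (a = -2023/369 + 642/((-25*(-18))) = -2023*1/369 + 642/450 = -2023/369 + 642*(1/450) = -2023/369 + 107/75 = -37414/9225 ≈ -4.0557)
sqrt(3594 + a) = sqrt(3594 - 37414/9225) = sqrt(33117236/9225) = 2*sqrt(339451669)/615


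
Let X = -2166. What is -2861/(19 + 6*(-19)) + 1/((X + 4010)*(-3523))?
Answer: 18586234637/617159140 ≈ 30.116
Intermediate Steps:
-2861/(19 + 6*(-19)) + 1/((X + 4010)*(-3523)) = -2861/(19 + 6*(-19)) + 1/((-2166 + 4010)*(-3523)) = -2861/(19 - 114) - 1/3523/1844 = -2861/(-95) + (1/1844)*(-1/3523) = -2861*(-1/95) - 1/6496412 = 2861/95 - 1/6496412 = 18586234637/617159140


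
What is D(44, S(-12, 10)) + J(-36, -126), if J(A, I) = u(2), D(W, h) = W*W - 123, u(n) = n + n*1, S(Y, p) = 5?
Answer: 1817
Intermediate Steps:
u(n) = 2*n (u(n) = n + n = 2*n)
D(W, h) = -123 + W² (D(W, h) = W² - 123 = -123 + W²)
J(A, I) = 4 (J(A, I) = 2*2 = 4)
D(44, S(-12, 10)) + J(-36, -126) = (-123 + 44²) + 4 = (-123 + 1936) + 4 = 1813 + 4 = 1817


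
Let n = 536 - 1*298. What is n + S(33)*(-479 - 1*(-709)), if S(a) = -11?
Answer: -2292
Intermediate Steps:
n = 238 (n = 536 - 298 = 238)
n + S(33)*(-479 - 1*(-709)) = 238 - 11*(-479 - 1*(-709)) = 238 - 11*(-479 + 709) = 238 - 11*230 = 238 - 2530 = -2292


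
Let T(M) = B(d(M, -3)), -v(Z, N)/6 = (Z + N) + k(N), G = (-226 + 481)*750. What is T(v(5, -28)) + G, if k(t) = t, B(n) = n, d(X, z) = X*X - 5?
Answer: 284881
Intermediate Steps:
d(X, z) = -5 + X² (d(X, z) = X² - 5 = -5 + X²)
G = 191250 (G = 255*750 = 191250)
v(Z, N) = -12*N - 6*Z (v(Z, N) = -6*((Z + N) + N) = -6*((N + Z) + N) = -6*(Z + 2*N) = -12*N - 6*Z)
T(M) = -5 + M²
T(v(5, -28)) + G = (-5 + (-12*(-28) - 6*5)²) + 191250 = (-5 + (336 - 30)²) + 191250 = (-5 + 306²) + 191250 = (-5 + 93636) + 191250 = 93631 + 191250 = 284881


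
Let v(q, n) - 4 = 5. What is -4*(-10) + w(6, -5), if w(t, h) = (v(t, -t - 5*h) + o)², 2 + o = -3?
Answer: 56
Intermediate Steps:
o = -5 (o = -2 - 3 = -5)
v(q, n) = 9 (v(q, n) = 4 + 5 = 9)
w(t, h) = 16 (w(t, h) = (9 - 5)² = 4² = 16)
-4*(-10) + w(6, -5) = -4*(-10) + 16 = 40 + 16 = 56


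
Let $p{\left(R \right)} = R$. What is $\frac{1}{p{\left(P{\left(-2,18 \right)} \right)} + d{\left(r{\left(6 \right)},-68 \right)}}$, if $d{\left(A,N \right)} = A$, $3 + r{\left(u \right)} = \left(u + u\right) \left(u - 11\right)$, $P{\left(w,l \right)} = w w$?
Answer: $- \frac{1}{59} \approx -0.016949$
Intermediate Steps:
$P{\left(w,l \right)} = w^{2}$
$r{\left(u \right)} = -3 + 2 u \left(-11 + u\right)$ ($r{\left(u \right)} = -3 + \left(u + u\right) \left(u - 11\right) = -3 + 2 u \left(-11 + u\right)$)
$\frac{1}{p{\left(P{\left(-2,18 \right)} \right)} + d{\left(r{\left(6 \right)},-68 \right)}} = \frac{1}{\left(-2\right)^{2} - \left(135 - 72\right)} = \frac{1}{4 - 63} = \frac{1}{-59} = - \frac{1}{59}$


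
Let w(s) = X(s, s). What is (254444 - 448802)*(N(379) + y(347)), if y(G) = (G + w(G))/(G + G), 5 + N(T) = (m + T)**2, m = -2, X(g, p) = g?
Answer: -27623130750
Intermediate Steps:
N(T) = -5 + (-2 + T)**2
w(s) = s
y(G) = 1 (y(G) = (G + G)/(G + G) = (2*G)/((2*G)) = (2*G)*(1/(2*G)) = 1)
(254444 - 448802)*(N(379) + y(347)) = (254444 - 448802)*((-5 + (-2 + 379)**2) + 1) = -194358*((-5 + 377**2) + 1) = -194358*((-5 + 142129) + 1) = -194358*(142124 + 1) = -194358*142125 = -27623130750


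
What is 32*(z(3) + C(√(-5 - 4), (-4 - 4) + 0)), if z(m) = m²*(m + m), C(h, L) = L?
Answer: 1472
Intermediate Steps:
z(m) = 2*m³ (z(m) = m²*(2*m) = 2*m³)
32*(z(3) + C(√(-5 - 4), (-4 - 4) + 0)) = 32*(2*3³ + ((-4 - 4) + 0)) = 32*(2*27 + (-8 + 0)) = 32*(54 - 8) = 32*46 = 1472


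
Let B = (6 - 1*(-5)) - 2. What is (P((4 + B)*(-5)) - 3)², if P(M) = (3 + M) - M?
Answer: 0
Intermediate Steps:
B = 9 (B = (6 + 5) - 2 = 11 - 2 = 9)
P(M) = 3
(P((4 + B)*(-5)) - 3)² = (3 - 3)² = 0² = 0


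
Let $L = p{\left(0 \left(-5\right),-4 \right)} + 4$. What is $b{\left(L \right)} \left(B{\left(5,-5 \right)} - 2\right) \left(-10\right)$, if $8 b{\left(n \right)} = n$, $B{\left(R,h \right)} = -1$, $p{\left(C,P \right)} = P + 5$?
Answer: $\frac{75}{4} \approx 18.75$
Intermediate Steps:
$p{\left(C,P \right)} = 5 + P$
$L = 5$ ($L = \left(5 - 4\right) + 4 = 1 + 4 = 5$)
$b{\left(n \right)} = \frac{n}{8}$
$b{\left(L \right)} \left(B{\left(5,-5 \right)} - 2\right) \left(-10\right) = \frac{1}{8} \cdot 5 \left(-1 - 2\right) \left(-10\right) = \frac{5}{8} \left(-3\right) \left(-10\right) = \left(- \frac{15}{8}\right) \left(-10\right) = \frac{75}{4}$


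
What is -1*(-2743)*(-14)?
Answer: -38402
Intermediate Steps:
-1*(-2743)*(-14) = 2743*(-14) = -38402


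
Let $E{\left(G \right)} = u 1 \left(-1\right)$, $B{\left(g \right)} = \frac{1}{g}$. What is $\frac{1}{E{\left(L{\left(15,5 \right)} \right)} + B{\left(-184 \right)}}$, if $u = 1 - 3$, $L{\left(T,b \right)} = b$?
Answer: $\frac{184}{367} \approx 0.50136$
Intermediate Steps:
$u = -2$
$E{\left(G \right)} = 2$ ($E{\left(G \right)} = \left(-2\right) 1 \left(-1\right) = \left(-2\right) \left(-1\right) = 2$)
$\frac{1}{E{\left(L{\left(15,5 \right)} \right)} + B{\left(-184 \right)}} = \frac{1}{2 + \frac{1}{-184}} = \frac{1}{2 - \frac{1}{184}} = \frac{1}{\frac{367}{184}} = \frac{184}{367}$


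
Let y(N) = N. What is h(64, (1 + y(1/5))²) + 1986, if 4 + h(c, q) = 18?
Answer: 2000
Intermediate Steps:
h(c, q) = 14 (h(c, q) = -4 + 18 = 14)
h(64, (1 + y(1/5))²) + 1986 = 14 + 1986 = 2000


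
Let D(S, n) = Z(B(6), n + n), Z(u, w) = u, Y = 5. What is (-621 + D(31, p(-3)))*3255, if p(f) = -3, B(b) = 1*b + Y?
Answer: -1985550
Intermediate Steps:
B(b) = 5 + b (B(b) = 1*b + 5 = b + 5 = 5 + b)
D(S, n) = 11 (D(S, n) = 5 + 6 = 11)
(-621 + D(31, p(-3)))*3255 = (-621 + 11)*3255 = -610*3255 = -1985550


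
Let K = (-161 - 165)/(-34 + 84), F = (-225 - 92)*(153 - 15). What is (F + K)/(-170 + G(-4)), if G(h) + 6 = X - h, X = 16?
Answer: 1093813/3900 ≈ 280.46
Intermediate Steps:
G(h) = 10 - h (G(h) = -6 + (16 - h) = 10 - h)
F = -43746 (F = -317*138 = -43746)
K = -163/25 (K = -326/50 = -326*1/50 = -163/25 ≈ -6.5200)
(F + K)/(-170 + G(-4)) = (-43746 - 163/25)/(-170 + (10 - 1*(-4))) = -1093813/(25*(-170 + (10 + 4))) = -1093813/(25*(-170 + 14)) = -1093813/25/(-156) = -1093813/25*(-1/156) = 1093813/3900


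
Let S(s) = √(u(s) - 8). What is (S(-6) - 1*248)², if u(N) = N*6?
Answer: 61460 - 992*I*√11 ≈ 61460.0 - 3290.1*I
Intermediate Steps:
u(N) = 6*N
S(s) = √(-8 + 6*s) (S(s) = √(6*s - 8) = √(-8 + 6*s))
(S(-6) - 1*248)² = (√(-8 + 6*(-6)) - 1*248)² = (√(-8 - 36) - 248)² = (√(-44) - 248)² = (2*I*√11 - 248)² = (-248 + 2*I*√11)²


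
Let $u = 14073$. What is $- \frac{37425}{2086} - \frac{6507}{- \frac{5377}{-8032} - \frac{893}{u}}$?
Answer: $- \frac{1536846624789897}{142886713270} \approx -10756.0$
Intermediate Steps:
$- \frac{37425}{2086} - \frac{6507}{- \frac{5377}{-8032} - \frac{893}{u}} = - \frac{37425}{2086} - \frac{6507}{- \frac{5377}{-8032} - \frac{893}{14073}} = \left(-37425\right) \frac{1}{2086} - \frac{6507}{\left(-5377\right) \left(- \frac{1}{8032}\right) - \frac{893}{14073}} = - \frac{37425}{2086} - \frac{6507}{\frac{5377}{8032} - \frac{893}{14073}} = - \frac{37425}{2086} - \frac{6507}{\frac{68497945}{113034336}} = - \frac{37425}{2086} - \frac{735514424352}{68497945} = - \frac{1536846624789897}{142886713270}$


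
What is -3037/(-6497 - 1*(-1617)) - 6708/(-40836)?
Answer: 13062831/16606640 ≈ 0.78660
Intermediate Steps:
-3037/(-6497 - 1*(-1617)) - 6708/(-40836) = -3037/(-6497 + 1617) - 6708*(-1/40836) = -3037/(-4880) + 559/3403 = -3037*(-1/4880) + 559/3403 = 3037/4880 + 559/3403 = 13062831/16606640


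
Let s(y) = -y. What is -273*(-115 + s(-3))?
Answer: 30576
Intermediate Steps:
-273*(-115 + s(-3)) = -273*(-115 - 1*(-3)) = -273*(-115 + 3) = -273*(-112) = 30576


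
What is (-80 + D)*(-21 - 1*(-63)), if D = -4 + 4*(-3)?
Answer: -4032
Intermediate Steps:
D = -16 (D = -4 - 12 = -16)
(-80 + D)*(-21 - 1*(-63)) = (-80 - 16)*(-21 - 1*(-63)) = -96*(-21 + 63) = -96*42 = -4032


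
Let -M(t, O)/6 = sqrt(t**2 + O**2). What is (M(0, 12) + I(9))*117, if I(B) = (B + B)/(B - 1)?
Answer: -32643/4 ≈ -8160.8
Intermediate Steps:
M(t, O) = -6*sqrt(O**2 + t**2) (M(t, O) = -6*sqrt(t**2 + O**2) = -6*sqrt(O**2 + t**2))
I(B) = 2*B/(-1 + B) (I(B) = (2*B)/(-1 + B) = 2*B/(-1 + B))
(M(0, 12) + I(9))*117 = (-6*sqrt(12**2 + 0**2) + 2*9/(-1 + 9))*117 = (-6*sqrt(144 + 0) + 2*9/8)*117 = (-6*sqrt(144) + 2*9*(1/8))*117 = (-6*12 + 9/4)*117 = (-72 + 9/4)*117 = -279/4*117 = -32643/4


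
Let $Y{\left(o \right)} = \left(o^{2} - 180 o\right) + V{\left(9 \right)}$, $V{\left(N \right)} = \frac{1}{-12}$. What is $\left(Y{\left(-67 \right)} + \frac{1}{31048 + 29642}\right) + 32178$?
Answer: $\frac{1971491049}{40460} \approx 48727.0$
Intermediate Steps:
$V{\left(N \right)} = - \frac{1}{12}$
$Y{\left(o \right)} = - \frac{1}{12} + o^{2} - 180 o$ ($Y{\left(o \right)} = \left(o^{2} - 180 o\right) - \frac{1}{12} = - \frac{1}{12} + o^{2} - 180 o$)
$\left(Y{\left(-67 \right)} + \frac{1}{31048 + 29642}\right) + 32178 = \left(\left(- \frac{1}{12} + \left(-67\right)^{2} - -12060\right) + \frac{1}{31048 + 29642}\right) + 32178 = \left(\left(- \frac{1}{12} + 4489 + 12060\right) + \frac{1}{60690}\right) + 32178 = \left(\frac{198587}{12} + \frac{1}{60690}\right) + 32178 = \frac{669569169}{40460} + 32178 = \frac{1971491049}{40460}$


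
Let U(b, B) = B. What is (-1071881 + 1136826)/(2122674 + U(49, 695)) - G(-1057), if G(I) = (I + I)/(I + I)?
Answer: -2058424/2123369 ≈ -0.96941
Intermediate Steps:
G(I) = 1 (G(I) = (2*I)/((2*I)) = (2*I)*(1/(2*I)) = 1)
(-1071881 + 1136826)/(2122674 + U(49, 695)) - G(-1057) = (-1071881 + 1136826)/(2122674 + 695) - 1*1 = 64945/2123369 - 1 = -2058424/2123369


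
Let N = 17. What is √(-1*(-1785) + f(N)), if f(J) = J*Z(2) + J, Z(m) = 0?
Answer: √1802 ≈ 42.450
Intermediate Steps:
f(J) = J (f(J) = J*0 + J = 0 + J = J)
√(-1*(-1785) + f(N)) = √(-1*(-1785) + 17) = √(1785 + 17) = √1802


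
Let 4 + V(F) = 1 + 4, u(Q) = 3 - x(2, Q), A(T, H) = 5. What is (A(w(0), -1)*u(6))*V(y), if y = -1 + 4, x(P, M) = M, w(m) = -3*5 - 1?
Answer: -15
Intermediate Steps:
w(m) = -16 (w(m) = -15 - 1 = -16)
y = 3
u(Q) = 3 - Q
V(F) = 1 (V(F) = -4 + (1 + 4) = -4 + 5 = 1)
(A(w(0), -1)*u(6))*V(y) = (5*(3 - 1*6))*1 = (5*(3 - 6))*1 = (5*(-3))*1 = -15*1 = -15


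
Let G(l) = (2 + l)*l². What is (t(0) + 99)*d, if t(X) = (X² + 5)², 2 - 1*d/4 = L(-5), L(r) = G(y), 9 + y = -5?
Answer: 1167584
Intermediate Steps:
y = -14 (y = -9 - 5 = -14)
G(l) = l²*(2 + l)
L(r) = -2352 (L(r) = (-14)²*(2 - 14) = 196*(-12) = -2352)
d = 9416 (d = 8 - 4*(-2352) = 8 + 9408 = 9416)
t(X) = (5 + X²)²
(t(0) + 99)*d = ((5 + 0²)² + 99)*9416 = ((5 + 0)² + 99)*9416 = (5² + 99)*9416 = (25 + 99)*9416 = 124*9416 = 1167584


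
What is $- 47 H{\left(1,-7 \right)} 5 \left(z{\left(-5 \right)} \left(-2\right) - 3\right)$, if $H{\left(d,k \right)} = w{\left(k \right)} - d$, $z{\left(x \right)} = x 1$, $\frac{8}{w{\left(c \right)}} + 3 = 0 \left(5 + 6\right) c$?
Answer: $\frac{18095}{3} \approx 6031.7$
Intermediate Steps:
$w{\left(c \right)} = - \frac{8}{3}$ ($w{\left(c \right)} = \frac{8}{-3 + 0 \left(5 + 6\right) c} = \frac{8}{-3 + 0 \cdot 11 c} = \frac{8}{-3 + 0 c} = \frac{8}{-3 + 0} = \frac{8}{-3} = 8 \left(- \frac{1}{3}\right) = - \frac{8}{3}$)
$z{\left(x \right)} = x$
$H{\left(d,k \right)} = - \frac{8}{3} - d$
$- 47 H{\left(1,-7 \right)} 5 \left(z{\left(-5 \right)} \left(-2\right) - 3\right) = - 47 \left(- \frac{8}{3} - 1\right) 5 \left(\left(-5\right) \left(-2\right) - 3\right) = - 47 \left(- \frac{8}{3} - 1\right) 5 \left(10 - 3\right) = \left(-47\right) \left(- \frac{11}{3}\right) 5 \cdot 7 = \frac{517}{3} \cdot 35 = \frac{18095}{3}$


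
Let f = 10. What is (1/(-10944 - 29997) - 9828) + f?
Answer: -401958739/40941 ≈ -9818.0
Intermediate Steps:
(1/(-10944 - 29997) - 9828) + f = (1/(-10944 - 29997) - 9828) + 10 = (1/(-40941) - 9828) + 10 = (-1/40941 - 9828) + 10 = -402368149/40941 + 10 = -401958739/40941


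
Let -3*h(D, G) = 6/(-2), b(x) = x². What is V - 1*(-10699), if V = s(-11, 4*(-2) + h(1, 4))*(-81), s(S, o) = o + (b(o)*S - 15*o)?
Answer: 46420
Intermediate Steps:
h(D, G) = 1 (h(D, G) = -2/(-2) = -2*(-1)/2 = -⅓*(-3) = 1)
s(S, o) = -14*o + S*o² (s(S, o) = o + (o²*S - 15*o) = o + (S*o² - 15*o) = o + (-15*o + S*o²) = -14*o + S*o²)
V = 35721 (V = ((4*(-2) + 1)*(-14 - 11*(4*(-2) + 1)))*(-81) = ((-8 + 1)*(-14 - 11*(-8 + 1)))*(-81) = -7*(-14 - 11*(-7))*(-81) = -7*(-14 + 77)*(-81) = -7*63*(-81) = -441*(-81) = 35721)
V - 1*(-10699) = 35721 - 1*(-10699) = 35721 + 10699 = 46420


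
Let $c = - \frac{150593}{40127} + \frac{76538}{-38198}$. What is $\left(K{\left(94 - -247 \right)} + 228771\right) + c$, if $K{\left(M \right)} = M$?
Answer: $\frac{2473010135286}{10794163} \approx 2.2911 \cdot 10^{5}$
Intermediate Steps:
$c = - \frac{62137970}{10794163}$ ($c = \left(-150593\right) \frac{1}{40127} + 76538 \left(- \frac{1}{38198}\right) = - \frac{150593}{40127} - \frac{539}{269} = - \frac{62137970}{10794163} \approx -5.7566$)
$\left(K{\left(94 - -247 \right)} + 228771\right) + c = \left(\left(94 - -247\right) + 228771\right) - \frac{62137970}{10794163} = \left(\left(94 + 247\right) + 228771\right) - \frac{62137970}{10794163} = \left(341 + 228771\right) - \frac{62137970}{10794163} = 229112 - \frac{62137970}{10794163} = \frac{2473010135286}{10794163}$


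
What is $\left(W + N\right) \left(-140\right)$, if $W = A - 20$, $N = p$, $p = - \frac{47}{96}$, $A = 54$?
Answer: $- \frac{112595}{24} \approx -4691.5$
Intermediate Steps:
$p = - \frac{47}{96}$ ($p = \left(-47\right) \frac{1}{96} = - \frac{47}{96} \approx -0.48958$)
$N = - \frac{47}{96} \approx -0.48958$
$W = 34$ ($W = 54 - 20 = 34$)
$\left(W + N\right) \left(-140\right) = \left(34 - \frac{47}{96}\right) \left(-140\right) = \frac{3217}{96} \left(-140\right) = - \frac{112595}{24}$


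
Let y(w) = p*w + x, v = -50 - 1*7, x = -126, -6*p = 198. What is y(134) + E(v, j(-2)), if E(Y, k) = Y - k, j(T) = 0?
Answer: -4605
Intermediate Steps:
p = -33 (p = -⅙*198 = -33)
v = -57 (v = -50 - 7 = -57)
y(w) = -126 - 33*w (y(w) = -33*w - 126 = -126 - 33*w)
y(134) + E(v, j(-2)) = (-126 - 33*134) + (-57 - 1*0) = (-126 - 4422) + (-57 + 0) = -4548 - 57 = -4605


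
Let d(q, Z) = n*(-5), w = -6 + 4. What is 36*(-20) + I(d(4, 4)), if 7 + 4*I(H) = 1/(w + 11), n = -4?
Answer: -12991/18 ≈ -721.72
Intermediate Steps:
w = -2
d(q, Z) = 20 (d(q, Z) = -4*(-5) = 20)
I(H) = -31/18 (I(H) = -7/4 + 1/(4*(-2 + 11)) = -7/4 + (¼)/9 = -7/4 + (¼)*(⅑) = -7/4 + 1/36 = -31/18)
36*(-20) + I(d(4, 4)) = 36*(-20) - 31/18 = -720 - 31/18 = -12991/18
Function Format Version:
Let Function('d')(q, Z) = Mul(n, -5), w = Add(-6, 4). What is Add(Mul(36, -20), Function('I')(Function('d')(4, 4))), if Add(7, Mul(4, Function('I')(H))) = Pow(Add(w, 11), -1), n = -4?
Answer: Rational(-12991, 18) ≈ -721.72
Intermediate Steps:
w = -2
Function('d')(q, Z) = 20 (Function('d')(q, Z) = Mul(-4, -5) = 20)
Function('I')(H) = Rational(-31, 18) (Function('I')(H) = Add(Rational(-7, 4), Mul(Rational(1, 4), Pow(Add(-2, 11), -1))) = Add(Rational(-7, 4), Mul(Rational(1, 4), Pow(9, -1))) = Add(Rational(-7, 4), Mul(Rational(1, 4), Rational(1, 9))) = Add(Rational(-7, 4), Rational(1, 36)) = Rational(-31, 18))
Add(Mul(36, -20), Function('I')(Function('d')(4, 4))) = Add(Mul(36, -20), Rational(-31, 18)) = Add(-720, Rational(-31, 18)) = Rational(-12991, 18)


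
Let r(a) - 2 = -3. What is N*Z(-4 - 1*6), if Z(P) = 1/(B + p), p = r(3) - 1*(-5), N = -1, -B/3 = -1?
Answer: -⅐ ≈ -0.14286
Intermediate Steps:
B = 3 (B = -3*(-1) = 3)
r(a) = -1 (r(a) = 2 - 3 = -1)
p = 4 (p = -1 - 1*(-5) = -1 + 5 = 4)
Z(P) = ⅐ (Z(P) = 1/(3 + 4) = 1/7 = ⅐)
N*Z(-4 - 1*6) = -1*⅐ = -⅐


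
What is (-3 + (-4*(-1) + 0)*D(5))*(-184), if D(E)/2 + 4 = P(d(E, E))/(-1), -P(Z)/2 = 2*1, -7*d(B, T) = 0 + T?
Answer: 552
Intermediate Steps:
d(B, T) = -T/7 (d(B, T) = -(0 + T)/7 = -T/7)
P(Z) = -4
D(E) = 0 (D(E) = -8 + 2*(-4/(-1)) = -8 + 2*(-4*(-1)) = -8 + 2*4 = -8 + 8 = 0)
(-3 + (-4*(-1) + 0)*D(5))*(-184) = (-3 + (-4*(-1) + 0)*0)*(-184) = (-3 + (4 + 0)*0)*(-184) = (-3 + 4*0)*(-184) = (-3 + 0)*(-184) = -3*(-184) = 552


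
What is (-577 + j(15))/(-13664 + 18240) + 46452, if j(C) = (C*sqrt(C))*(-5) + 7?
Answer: 106281891/2288 - 75*sqrt(15)/4576 ≈ 46452.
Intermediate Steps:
j(C) = 7 - 5*C**(3/2) (j(C) = C**(3/2)*(-5) + 7 = -5*C**(3/2) + 7 = 7 - 5*C**(3/2))
(-577 + j(15))/(-13664 + 18240) + 46452 = (-577 + (7 - 75*sqrt(15)))/(-13664 + 18240) + 46452 = (-577 + (7 - 75*sqrt(15)))/4576 + 46452 = (-577 + (7 - 75*sqrt(15)))*(1/4576) + 46452 = (-570 - 75*sqrt(15))*(1/4576) + 46452 = (-285/2288 - 75*sqrt(15)/4576) + 46452 = 106281891/2288 - 75*sqrt(15)/4576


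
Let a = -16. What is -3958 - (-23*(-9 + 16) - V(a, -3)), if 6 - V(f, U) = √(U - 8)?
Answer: -3791 - I*√11 ≈ -3791.0 - 3.3166*I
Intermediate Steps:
V(f, U) = 6 - √(-8 + U) (V(f, U) = 6 - √(U - 8) = 6 - √(-8 + U))
-3958 - (-23*(-9 + 16) - V(a, -3)) = -3958 - (-23*(-9 + 16) - (6 - √(-8 - 3))) = -3958 - (-23*7 - (6 - √(-11))) = -3958 - (-161 - (6 - I*√11)) = -3958 - (-161 + (-6 + I*√11)) = -3958 - (-167 + I*√11) = -3958 + (167 - I*√11) = -3791 - I*√11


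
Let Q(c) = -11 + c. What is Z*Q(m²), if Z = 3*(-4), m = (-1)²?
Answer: 120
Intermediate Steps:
m = 1
Z = -12
Z*Q(m²) = -12*(-11 + 1²) = -12*(-11 + 1) = -12*(-10) = 120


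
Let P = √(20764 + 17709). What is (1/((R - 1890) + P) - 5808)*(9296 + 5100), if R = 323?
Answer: -50522871751505/604254 - 3599*√38473/604254 ≈ -8.3612e+7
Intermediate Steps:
P = √38473 ≈ 196.15
(1/((R - 1890) + P) - 5808)*(9296 + 5100) = (1/((323 - 1890) + √38473) - 5808)*(9296 + 5100) = (1/(-1567 + √38473) - 5808)*14396 = (-5808 + 1/(-1567 + √38473))*14396 = -83611968 + 14396/(-1567 + √38473)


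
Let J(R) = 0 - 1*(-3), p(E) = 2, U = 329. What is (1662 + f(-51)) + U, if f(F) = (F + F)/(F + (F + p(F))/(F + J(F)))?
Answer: 4781305/2399 ≈ 1993.0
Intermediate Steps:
J(R) = 3 (J(R) = 0 + 3 = 3)
f(F) = 2*F/(F + (2 + F)/(3 + F)) (f(F) = (F + F)/(F + (F + 2)/(F + 3)) = (2*F)/(F + (2 + F)/(3 + F)) = 2*F/(F + (2 + F)/(3 + F)))
(1662 + f(-51)) + U = (1662 + 2*(-51)*(3 - 51)/(2 + (-51)**2 + 4*(-51))) + 329 = (1662 + 2*(-51)*(-48)/(2 + 2601 - 204)) + 329 = (1662 + 2*(-51)*(-48)/2399) + 329 = (1662 + 2*(-51)*(1/2399)*(-48)) + 329 = (1662 + 4896/2399) + 329 = 3992034/2399 + 329 = 4781305/2399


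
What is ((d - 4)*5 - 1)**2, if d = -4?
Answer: 1681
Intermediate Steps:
((d - 4)*5 - 1)**2 = ((-4 - 4)*5 - 1)**2 = (-8*5 - 1)**2 = (-40 - 1)**2 = (-41)**2 = 1681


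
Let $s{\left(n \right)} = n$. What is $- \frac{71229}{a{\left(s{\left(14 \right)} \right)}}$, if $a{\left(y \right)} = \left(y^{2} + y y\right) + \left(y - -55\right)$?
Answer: $- \frac{71229}{461} \approx -154.51$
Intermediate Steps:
$a{\left(y \right)} = 55 + y + 2 y^{2}$ ($a{\left(y \right)} = \left(y^{2} + y^{2}\right) + \left(y + 55\right) = 2 y^{2} + \left(55 + y\right) = 55 + y + 2 y^{2}$)
$- \frac{71229}{a{\left(s{\left(14 \right)} \right)}} = - \frac{71229}{55 + 14 + 2 \cdot 14^{2}} = - \frac{71229}{55 + 14 + 2 \cdot 196} = - \frac{71229}{55 + 14 + 392} = - \frac{71229}{461}$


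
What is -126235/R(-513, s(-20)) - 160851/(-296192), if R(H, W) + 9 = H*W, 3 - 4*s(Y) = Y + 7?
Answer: 37721311031/610451712 ≈ 61.792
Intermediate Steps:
s(Y) = -1 - Y/4 (s(Y) = ¾ - (Y + 7)/4 = ¾ - (7 + Y)/4 = ¾ + (-7/4 - Y/4) = -1 - Y/4)
R(H, W) = -9 + H*W
-126235/R(-513, s(-20)) - 160851/(-296192) = -126235/(-9 - 513*(-1 - ¼*(-20))) - 160851/(-296192) = -126235/(-9 - 513*(-1 + 5)) - 160851*(-1/296192) = -126235/(-9 - 513*4) + 160851/296192 = -126235/(-9 - 2052) + 160851/296192 = -126235/(-2061) + 160851/296192 = -126235*(-1/2061) + 160851/296192 = 126235/2061 + 160851/296192 = 37721311031/610451712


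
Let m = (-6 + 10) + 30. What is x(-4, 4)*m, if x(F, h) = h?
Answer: 136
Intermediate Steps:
m = 34 (m = 4 + 30 = 34)
x(-4, 4)*m = 4*34 = 136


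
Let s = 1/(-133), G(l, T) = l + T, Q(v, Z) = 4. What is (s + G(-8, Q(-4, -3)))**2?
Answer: 284089/17689 ≈ 16.060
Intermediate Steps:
G(l, T) = T + l
s = -1/133 ≈ -0.0075188
(s + G(-8, Q(-4, -3)))**2 = (-1/133 + (4 - 8))**2 = (-1/133 - 4)**2 = (-533/133)**2 = 284089/17689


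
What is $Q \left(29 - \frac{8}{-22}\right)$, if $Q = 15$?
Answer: $\frac{4845}{11} \approx 440.45$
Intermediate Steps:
$Q \left(29 - \frac{8}{-22}\right) = 15 \left(29 - \frac{8}{-22}\right) = 15 \left(29 - - \frac{4}{11}\right) = 15 \left(29 + \frac{4}{11}\right) = 15 \cdot \frac{323}{11} = \frac{4845}{11}$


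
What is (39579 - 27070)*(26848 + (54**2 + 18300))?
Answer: 601232576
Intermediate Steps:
(39579 - 27070)*(26848 + (54**2 + 18300)) = 12509*(26848 + (2916 + 18300)) = 12509*(26848 + 21216) = 12509*48064 = 601232576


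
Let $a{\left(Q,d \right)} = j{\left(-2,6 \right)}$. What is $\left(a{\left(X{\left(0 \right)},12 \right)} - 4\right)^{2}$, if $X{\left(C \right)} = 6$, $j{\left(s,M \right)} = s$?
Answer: $36$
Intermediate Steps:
$a{\left(Q,d \right)} = -2$
$\left(a{\left(X{\left(0 \right)},12 \right)} - 4\right)^{2} = \left(-2 - 4\right)^{2} = \left(-6\right)^{2} = 36$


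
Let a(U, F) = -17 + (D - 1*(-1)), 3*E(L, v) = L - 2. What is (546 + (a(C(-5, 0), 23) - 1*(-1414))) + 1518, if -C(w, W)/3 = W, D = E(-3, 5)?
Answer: 10381/3 ≈ 3460.3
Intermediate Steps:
E(L, v) = -⅔ + L/3 (E(L, v) = (L - 2)/3 = (-2 + L)/3 = -⅔ + L/3)
D = -5/3 (D = -⅔ + (⅓)*(-3) = -⅔ - 1 = -5/3 ≈ -1.6667)
C(w, W) = -3*W
a(U, F) = -53/3 (a(U, F) = -17 + (-5/3 - 1*(-1)) = -17 + (-5/3 + 1) = -17 - ⅔ = -53/3)
(546 + (a(C(-5, 0), 23) - 1*(-1414))) + 1518 = (546 + (-53/3 - 1*(-1414))) + 1518 = (546 + (-53/3 + 1414)) + 1518 = (546 + 4189/3) + 1518 = 5827/3 + 1518 = 10381/3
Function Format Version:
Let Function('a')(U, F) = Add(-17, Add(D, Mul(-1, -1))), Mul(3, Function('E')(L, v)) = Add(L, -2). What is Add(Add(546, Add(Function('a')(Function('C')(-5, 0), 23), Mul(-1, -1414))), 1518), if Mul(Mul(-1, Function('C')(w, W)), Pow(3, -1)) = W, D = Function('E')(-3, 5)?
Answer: Rational(10381, 3) ≈ 3460.3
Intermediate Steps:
Function('E')(L, v) = Add(Rational(-2, 3), Mul(Rational(1, 3), L)) (Function('E')(L, v) = Mul(Rational(1, 3), Add(L, -2)) = Mul(Rational(1, 3), Add(-2, L)) = Add(Rational(-2, 3), Mul(Rational(1, 3), L)))
D = Rational(-5, 3) (D = Add(Rational(-2, 3), Mul(Rational(1, 3), -3)) = Add(Rational(-2, 3), -1) = Rational(-5, 3) ≈ -1.6667)
Function('C')(w, W) = Mul(-3, W)
Function('a')(U, F) = Rational(-53, 3) (Function('a')(U, F) = Add(-17, Add(Rational(-5, 3), Mul(-1, -1))) = Add(-17, Add(Rational(-5, 3), 1)) = Add(-17, Rational(-2, 3)) = Rational(-53, 3))
Add(Add(546, Add(Function('a')(Function('C')(-5, 0), 23), Mul(-1, -1414))), 1518) = Add(Add(546, Add(Rational(-53, 3), Mul(-1, -1414))), 1518) = Add(Add(546, Add(Rational(-53, 3), 1414)), 1518) = Add(Add(546, Rational(4189, 3)), 1518) = Add(Rational(5827, 3), 1518) = Rational(10381, 3)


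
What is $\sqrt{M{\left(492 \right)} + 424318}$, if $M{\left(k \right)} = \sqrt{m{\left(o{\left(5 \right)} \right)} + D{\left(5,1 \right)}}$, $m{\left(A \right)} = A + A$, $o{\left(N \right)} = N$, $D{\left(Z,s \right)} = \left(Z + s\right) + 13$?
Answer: $\sqrt{424318 + \sqrt{29}} \approx 651.4$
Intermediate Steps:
$D{\left(Z,s \right)} = 13 + Z + s$
$m{\left(A \right)} = 2 A$
$M{\left(k \right)} = \sqrt{29}$ ($M{\left(k \right)} = \sqrt{2 \cdot 5 + \left(13 + 5 + 1\right)} = \sqrt{10 + 19} = \sqrt{29}$)
$\sqrt{M{\left(492 \right)} + 424318} = \sqrt{\sqrt{29} + 424318} = \sqrt{424318 + \sqrt{29}}$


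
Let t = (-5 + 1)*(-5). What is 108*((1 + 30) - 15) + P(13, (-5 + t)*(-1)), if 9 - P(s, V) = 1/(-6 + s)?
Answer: 12158/7 ≈ 1736.9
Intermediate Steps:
t = 20 (t = -4*(-5) = 20)
P(s, V) = 9 - 1/(-6 + s)
108*((1 + 30) - 15) + P(13, (-5 + t)*(-1)) = 108*((1 + 30) - 15) + (-55 + 9*13)/(-6 + 13) = 108*(31 - 15) + (-55 + 117)/7 = 108*16 + (⅐)*62 = 1728 + 62/7 = 12158/7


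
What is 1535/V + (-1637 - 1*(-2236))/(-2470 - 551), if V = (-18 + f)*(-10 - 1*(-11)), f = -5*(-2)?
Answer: -4642027/24168 ≈ -192.07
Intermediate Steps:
f = 10
V = -8 (V = (-18 + 10)*(-10 - 1*(-11)) = -8*(-10 + 11) = -8*1 = -8)
1535/V + (-1637 - 1*(-2236))/(-2470 - 551) = 1535/(-8) + (-1637 - 1*(-2236))/(-2470 - 551) = 1535*(-⅛) + (-1637 + 2236)/(-3021) = -1535/8 + 599*(-1/3021) = -1535/8 - 599/3021 = -4642027/24168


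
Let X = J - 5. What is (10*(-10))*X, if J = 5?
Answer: 0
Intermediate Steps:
X = 0 (X = 5 - 5 = 0)
(10*(-10))*X = (10*(-10))*0 = -100*0 = 0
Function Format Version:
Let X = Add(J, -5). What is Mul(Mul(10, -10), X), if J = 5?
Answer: 0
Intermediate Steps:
X = 0 (X = Add(5, -5) = 0)
Mul(Mul(10, -10), X) = Mul(Mul(10, -10), 0) = Mul(-100, 0) = 0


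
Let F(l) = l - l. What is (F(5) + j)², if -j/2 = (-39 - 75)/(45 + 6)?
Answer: 5776/289 ≈ 19.986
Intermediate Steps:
F(l) = 0
j = 76/17 (j = -2*(-39 - 75)/(45 + 6) = -(-228)/51 = -2*(-38/17) = 76/17 ≈ 4.4706)
(F(5) + j)² = (0 + 76/17)² = (76/17)² = 5776/289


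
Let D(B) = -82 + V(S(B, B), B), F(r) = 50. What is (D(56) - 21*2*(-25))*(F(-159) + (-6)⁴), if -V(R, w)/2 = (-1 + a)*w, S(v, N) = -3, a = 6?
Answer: 549168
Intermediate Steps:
V(R, w) = -10*w (V(R, w) = -2*(-1 + 6)*w = -10*w)
D(B) = -82 - 10*B
(D(56) - 21*2*(-25))*(F(-159) + (-6)⁴) = ((-82 - 10*56) - 21*2*(-25))*(50 + (-6)⁴) = ((-82 - 560) - 42*(-25))*(50 + 1296) = (-642 + 1050)*1346 = 408*1346 = 549168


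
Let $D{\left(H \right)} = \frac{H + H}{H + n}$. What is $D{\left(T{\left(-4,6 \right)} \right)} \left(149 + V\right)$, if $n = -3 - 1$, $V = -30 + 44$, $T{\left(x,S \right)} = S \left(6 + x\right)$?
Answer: $489$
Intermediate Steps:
$V = 14$
$n = -4$
$D{\left(H \right)} = \frac{2 H}{-4 + H}$ ($D{\left(H \right)} = \frac{H + H}{H - 4} = \frac{2 H}{-4 + H}$)
$D{\left(T{\left(-4,6 \right)} \right)} \left(149 + V\right) = \frac{2 \cdot 6 \left(6 - 4\right)}{-4 + 6 \left(6 - 4\right)} \left(149 + 14\right) = \frac{2 \cdot 6 \cdot 2}{-4 + 6 \cdot 2} \cdot 163 = 2 \cdot 12 \frac{1}{-4 + 12} \cdot 163 = 2 \cdot 12 \cdot \frac{1}{8} \cdot 163 = 3 \cdot 163 = 489$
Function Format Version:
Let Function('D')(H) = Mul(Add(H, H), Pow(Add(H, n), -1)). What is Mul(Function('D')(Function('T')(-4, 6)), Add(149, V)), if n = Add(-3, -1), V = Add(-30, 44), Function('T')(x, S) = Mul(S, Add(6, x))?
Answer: 489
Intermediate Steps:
V = 14
n = -4
Function('D')(H) = Mul(2, H, Pow(Add(-4, H), -1)) (Function('D')(H) = Mul(Add(H, H), Pow(Add(H, -4), -1)) = Mul(Mul(2, H), Pow(Add(-4, H), -1)) = Mul(2, H, Pow(Add(-4, H), -1)))
Mul(Function('D')(Function('T')(-4, 6)), Add(149, V)) = Mul(Mul(2, Mul(6, Add(6, -4)), Pow(Add(-4, Mul(6, Add(6, -4))), -1)), Add(149, 14)) = Mul(Mul(2, Mul(6, 2), Pow(Add(-4, Mul(6, 2)), -1)), 163) = Mul(Mul(2, 12, Pow(Add(-4, 12), -1)), 163) = Mul(Mul(2, 12, Pow(8, -1)), 163) = Mul(Mul(2, 12, Rational(1, 8)), 163) = Mul(3, 163) = 489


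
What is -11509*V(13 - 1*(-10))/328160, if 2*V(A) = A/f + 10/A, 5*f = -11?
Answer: 5835063/33209792 ≈ 0.17570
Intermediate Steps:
f = -11/5 (f = (⅕)*(-11) = -11/5 ≈ -2.2000)
V(A) = 5/A - 5*A/22 (V(A) = (A/(-11/5) + 10/A)/2 = (A*(-5/11) + 10/A)/2 = (-5*A/11 + 10/A)/2 = (10/A - 5*A/11)/2 = 5/A - 5*A/22)
-11509*V(13 - 1*(-10))/328160 = -11509*(5/(13 - 1*(-10)) - 5*(13 - 1*(-10))/22)/328160 = -11509*(5/(13 + 10) - 5*(13 + 10)/22)*(1/328160) = -11509*(5/23 - 5/22*23)*(1/328160) = -11509*(5*(1/23) - 115/22)*(1/328160) = -11509*(5/23 - 115/22)*(1/328160) = -11509*(-2535/506)*(1/328160) = (29175315/506)*(1/328160) = 5835063/33209792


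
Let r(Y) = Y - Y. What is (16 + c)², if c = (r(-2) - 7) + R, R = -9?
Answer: 0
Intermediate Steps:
r(Y) = 0
c = -16 (c = (0 - 7) - 9 = -7 - 9 = -16)
(16 + c)² = (16 - 16)² = 0² = 0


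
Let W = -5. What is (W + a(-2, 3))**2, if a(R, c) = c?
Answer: 4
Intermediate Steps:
(W + a(-2, 3))**2 = (-5 + 3)**2 = (-2)**2 = 4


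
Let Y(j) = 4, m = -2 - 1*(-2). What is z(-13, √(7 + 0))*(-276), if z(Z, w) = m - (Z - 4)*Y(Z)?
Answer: -18768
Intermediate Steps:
m = 0 (m = -2 + 2 = 0)
z(Z, w) = 16 - 4*Z (z(Z, w) = 0 - (Z - 4)*4 = 0 - (-4 + Z)*4 = 0 - (-16 + 4*Z) = 0 + (16 - 4*Z) = 16 - 4*Z)
z(-13, √(7 + 0))*(-276) = (16 - 4*(-13))*(-276) = (16 + 52)*(-276) = 68*(-276) = -18768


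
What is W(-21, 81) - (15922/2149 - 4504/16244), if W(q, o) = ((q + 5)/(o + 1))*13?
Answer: -3459435444/357810649 ≈ -9.6683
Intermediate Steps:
W(q, o) = 13*(5 + q)/(1 + o) (W(q, o) = ((5 + q)/(1 + o))*13 = 13*(5 + q)/(1 + o))
W(-21, 81) - (15922/2149 - 4504/16244) = 13*(5 - 21)/(1 + 81) - (15922/2149 - 4504/16244) = 13*(-16)/82 - (15922*(1/2149) - 4504*1/16244) = 13*(1/82)*(-16) - (15922/2149 - 1126/4061) = -104/41 - 1*62239468/8727089 = -104/41 - 62239468/8727089 = -3459435444/357810649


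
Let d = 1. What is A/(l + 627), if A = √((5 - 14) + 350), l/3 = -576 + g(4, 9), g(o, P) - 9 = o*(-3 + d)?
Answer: -√341/1098 ≈ -0.016818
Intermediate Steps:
g(o, P) = 9 - 2*o (g(o, P) = 9 + o*(-3 + 1) = 9 + o*(-2) = 9 - 2*o)
l = -1725 (l = 3*(-576 + (9 - 2*4)) = 3*(-576 + (9 - 8)) = 3*(-576 + 1) = 3*(-575) = -1725)
A = √341 (A = √(-9 + 350) = √341 ≈ 18.466)
A/(l + 627) = √341/(-1725 + 627) = √341/(-1098) = -√341/1098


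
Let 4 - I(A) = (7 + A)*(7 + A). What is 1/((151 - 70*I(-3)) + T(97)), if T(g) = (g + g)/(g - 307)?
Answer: 105/103958 ≈ 0.0010100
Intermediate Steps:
T(g) = 2*g/(-307 + g) (T(g) = (2*g)/(-307 + g) = 2*g/(-307 + g))
I(A) = 4 - (7 + A)**2 (I(A) = 4 - (7 + A)*(7 + A) = 4 - (7 + A)**2)
1/((151 - 70*I(-3)) + T(97)) = 1/((151 - 70*(4 - (7 - 3)**2)) + 2*97/(-307 + 97)) = 1/((151 - 70*(4 - 1*4**2)) + 2*97/(-210)) = 1/((151 - 70*(4 - 1*16)) + 2*97*(-1/210)) = 1/((151 - 70*(4 - 16)) - 97/105) = 1/((151 - 70*(-12)) - 97/105) = 1/((151 + 840) - 97/105) = 1/(991 - 97/105) = 1/(103958/105) = 105/103958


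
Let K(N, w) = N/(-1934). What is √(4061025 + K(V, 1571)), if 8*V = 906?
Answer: √60758716023498/3868 ≈ 2015.2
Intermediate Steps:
V = 453/4 (V = (⅛)*906 = 453/4 ≈ 113.25)
K(N, w) = -N/1934 (K(N, w) = N*(-1/1934) = -N/1934)
√(4061025 + K(V, 1571)) = √(4061025 - 1/1934*453/4) = √(4061025 - 453/7736) = √(31416088947/7736) = √60758716023498/3868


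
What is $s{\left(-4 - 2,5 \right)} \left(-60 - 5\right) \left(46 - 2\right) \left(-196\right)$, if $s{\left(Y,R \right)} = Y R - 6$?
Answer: $-20180160$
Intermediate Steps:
$s{\left(Y,R \right)} = -6 + R Y$ ($s{\left(Y,R \right)} = R Y - 6 = -6 + R Y$)
$s{\left(-4 - 2,5 \right)} \left(-60 - 5\right) \left(46 - 2\right) \left(-196\right) = \left(-6 + 5 \left(-4 - 2\right)\right) \left(-60 - 5\right) \left(46 - 2\right) \left(-196\right) = \left(-6 + 5 \left(-6\right)\right) \left(\left(-65\right) 44\right) \left(-196\right) = \left(-6 - 30\right) \left(-2860\right) \left(-196\right) = \left(-36\right) \left(-2860\right) \left(-196\right) = 102960 \left(-196\right) = -20180160$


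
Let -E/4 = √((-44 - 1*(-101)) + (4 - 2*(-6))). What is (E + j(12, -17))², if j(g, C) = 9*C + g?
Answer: 21049 + 1128*√73 ≈ 30687.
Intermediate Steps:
j(g, C) = g + 9*C
E = -4*√73 (E = -4*√((-44 - 1*(-101)) + (4 - 2*(-6))) = -4*√((-44 + 101) + (4 + 12)) = -4*√(57 + 16) = -4*√73 ≈ -34.176)
(E + j(12, -17))² = (-4*√73 + (12 + 9*(-17)))² = (-4*√73 + (12 - 153))² = (-4*√73 - 141)² = (-141 - 4*√73)²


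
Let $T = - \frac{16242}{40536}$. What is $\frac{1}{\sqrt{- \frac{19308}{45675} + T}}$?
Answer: $- \frac{10 i \sqrt{9679785828699}}{28231897} \approx - 1.102 i$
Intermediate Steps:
$T = - \frac{2707}{6756}$ ($T = \left(-16242\right) \frac{1}{40536} = - \frac{2707}{6756} \approx -0.40068$)
$\frac{1}{\sqrt{- \frac{19308}{45675} + T}} = \frac{1}{\sqrt{- \frac{19308}{45675} - \frac{2707}{6756}}} = \frac{1}{\sqrt{\left(-19308\right) \frac{1}{45675} - \frac{2707}{6756}}} = \frac{1}{\sqrt{- \frac{6436}{15225} - \frac{2707}{6756}}} = \frac{1}{\sqrt{- \frac{28231897}{34286700}}} = \frac{1}{\frac{1}{3428670} i \sqrt{9679785828699}} = - \frac{10 i \sqrt{9679785828699}}{28231897}$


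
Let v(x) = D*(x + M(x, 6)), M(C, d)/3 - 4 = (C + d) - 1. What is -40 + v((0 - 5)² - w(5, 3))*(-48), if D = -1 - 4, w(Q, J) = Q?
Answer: 25640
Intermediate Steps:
M(C, d) = 9 + 3*C + 3*d (M(C, d) = 12 + 3*((C + d) - 1) = 12 + 3*(-1 + C + d) = 12 + (-3 + 3*C + 3*d) = 9 + 3*C + 3*d)
D = -5
v(x) = -135 - 20*x (v(x) = -5*(x + (9 + 3*x + 3*6)) = -5*(x + (9 + 3*x + 18)) = -5*(x + (27 + 3*x)) = -5*(27 + 4*x) = -135 - 20*x)
-40 + v((0 - 5)² - w(5, 3))*(-48) = -40 + (-135 - 20*((0 - 5)² - 1*5))*(-48) = -40 + (-135 - 20*((-5)² - 5))*(-48) = -40 + (-135 - 20*(25 - 5))*(-48) = -40 + (-135 - 20*20)*(-48) = -40 + (-135 - 400)*(-48) = -40 - 535*(-48) = -40 + 25680 = 25640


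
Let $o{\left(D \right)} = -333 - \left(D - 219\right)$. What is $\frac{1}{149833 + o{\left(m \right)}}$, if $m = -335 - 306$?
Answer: $\frac{1}{150360} \approx 6.6507 \cdot 10^{-6}$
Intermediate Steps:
$m = -641$ ($m = -335 - 306 = -641$)
$o{\left(D \right)} = -114 - D$ ($o{\left(D \right)} = -333 - \left(-219 + D\right) = -114 - D$)
$\frac{1}{149833 + o{\left(m \right)}} = \frac{1}{149833 - -527} = \frac{1}{149833 + \left(-114 + 641\right)} = \frac{1}{149833 + 527} = \frac{1}{150360}$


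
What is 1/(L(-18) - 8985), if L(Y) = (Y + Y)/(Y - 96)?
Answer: -19/170709 ≈ -0.00011130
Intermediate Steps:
L(Y) = 2*Y/(-96 + Y) (L(Y) = (2*Y)/(-96 + Y) = 2*Y/(-96 + Y))
1/(L(-18) - 8985) = 1/(2*(-18)/(-96 - 18) - 8985) = 1/(2*(-18)/(-114) - 8985) = 1/(2*(-18)*(-1/114) - 8985) = 1/(6/19 - 8985) = 1/(-170709/19) = -19/170709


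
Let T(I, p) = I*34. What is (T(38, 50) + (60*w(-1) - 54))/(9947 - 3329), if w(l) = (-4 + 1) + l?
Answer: 499/3309 ≈ 0.15080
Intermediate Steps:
w(l) = -3 + l
T(I, p) = 34*I
(T(38, 50) + (60*w(-1) - 54))/(9947 - 3329) = (34*38 + (60*(-3 - 1) - 54))/(9947 - 3329) = (1292 + (60*(-4) - 54))/6618 = (1292 + (-240 - 54))*(1/6618) = (1292 - 294)*(1/6618) = 998*(1/6618) = 499/3309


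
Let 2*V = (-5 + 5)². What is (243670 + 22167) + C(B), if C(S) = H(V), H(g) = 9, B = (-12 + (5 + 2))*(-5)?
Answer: 265846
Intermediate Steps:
V = 0 (V = (-5 + 5)²/2 = (½)*0² = (½)*0 = 0)
B = 25 (B = (-12 + 7)*(-5) = -5*(-5) = 25)
C(S) = 9
(243670 + 22167) + C(B) = (243670 + 22167) + 9 = 265837 + 9 = 265846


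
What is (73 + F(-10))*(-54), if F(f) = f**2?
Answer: -9342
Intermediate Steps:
(73 + F(-10))*(-54) = (73 + (-10)**2)*(-54) = (73 + 100)*(-54) = 173*(-54) = -9342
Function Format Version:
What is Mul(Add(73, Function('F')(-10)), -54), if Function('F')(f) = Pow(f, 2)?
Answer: -9342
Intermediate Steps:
Mul(Add(73, Function('F')(-10)), -54) = Mul(Add(73, Pow(-10, 2)), -54) = Mul(Add(73, 100), -54) = Mul(173, -54) = -9342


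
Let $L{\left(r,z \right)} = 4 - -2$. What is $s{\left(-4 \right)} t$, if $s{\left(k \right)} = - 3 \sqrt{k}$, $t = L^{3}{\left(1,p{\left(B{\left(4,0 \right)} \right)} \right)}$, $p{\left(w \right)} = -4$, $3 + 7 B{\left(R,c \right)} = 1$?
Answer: $- 1296 i \approx - 1296.0 i$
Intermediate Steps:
$B{\left(R,c \right)} = - \frac{2}{7}$ ($B{\left(R,c \right)} = - \frac{3}{7} + \frac{1}{7} \cdot 1 = - \frac{3}{7} + \frac{1}{7} = - \frac{2}{7}$)
$L{\left(r,z \right)} = 6$ ($L{\left(r,z \right)} = 4 + 2 = 6$)
$t = 216$ ($t = 6^{3} = 216$)
$s{\left(-4 \right)} t = - 3 \sqrt{-4} \cdot 216 = - 3 \cdot 2 i 216 = - 6 i 216 = - 1296 i$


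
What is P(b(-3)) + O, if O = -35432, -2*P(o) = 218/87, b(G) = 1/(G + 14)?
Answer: -3082693/87 ≈ -35433.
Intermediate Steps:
b(G) = 1/(14 + G)
P(o) = -109/87
P(b(-3)) + O = -109/87 - 35432 = -3082693/87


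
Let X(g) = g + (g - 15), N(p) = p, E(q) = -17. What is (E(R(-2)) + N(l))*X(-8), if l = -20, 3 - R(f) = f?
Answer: 1147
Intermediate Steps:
R(f) = 3 - f
X(g) = -15 + 2*g (X(g) = g + (-15 + g) = -15 + 2*g)
(E(R(-2)) + N(l))*X(-8) = (-17 - 20)*(-15 + 2*(-8)) = -37*(-15 - 16) = -37*(-31) = 1147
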